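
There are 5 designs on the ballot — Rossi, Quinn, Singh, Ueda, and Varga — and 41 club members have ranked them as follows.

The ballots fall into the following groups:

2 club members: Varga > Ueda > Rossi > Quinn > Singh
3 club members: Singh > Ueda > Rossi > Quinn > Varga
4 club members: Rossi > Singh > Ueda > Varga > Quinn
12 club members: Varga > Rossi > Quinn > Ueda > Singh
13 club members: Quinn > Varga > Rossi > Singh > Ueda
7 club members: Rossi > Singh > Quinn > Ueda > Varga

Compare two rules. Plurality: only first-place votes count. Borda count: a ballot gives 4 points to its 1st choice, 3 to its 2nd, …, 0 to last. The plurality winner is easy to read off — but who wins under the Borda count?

Rossi

Plurality first-place counts: Rossi 11, Quinn 13, Singh 3, Ueda 0, Varga 14 → Varga.
Borda totals: Rossi 116, Quinn 95, Singh 58, Ueda 42, Varga 99 → Rossi.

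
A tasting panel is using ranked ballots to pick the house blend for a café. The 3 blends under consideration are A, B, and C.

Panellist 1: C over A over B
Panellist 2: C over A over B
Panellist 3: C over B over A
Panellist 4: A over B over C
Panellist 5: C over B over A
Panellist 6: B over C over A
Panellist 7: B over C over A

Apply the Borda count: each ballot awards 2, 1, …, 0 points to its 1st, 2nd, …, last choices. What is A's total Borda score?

4

Borda scores:
  A: 1 + 1 + 0 + 2 + 0 + 0 + 0 = 4
  B: 0 + 0 + 1 + 1 + 1 + 2 + 2 = 7
  C: 2 + 2 + 2 + 0 + 2 + 1 + 1 = 10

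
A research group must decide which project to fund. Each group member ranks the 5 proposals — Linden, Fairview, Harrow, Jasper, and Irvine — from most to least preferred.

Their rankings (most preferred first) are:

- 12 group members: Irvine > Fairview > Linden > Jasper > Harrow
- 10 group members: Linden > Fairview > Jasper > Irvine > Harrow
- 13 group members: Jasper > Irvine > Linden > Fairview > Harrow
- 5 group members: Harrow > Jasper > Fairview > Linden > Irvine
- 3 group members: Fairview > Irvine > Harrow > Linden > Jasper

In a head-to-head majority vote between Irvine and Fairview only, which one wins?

Ballots ranking Irvine above Fairview: 12+13 = 25.
Ballots ranking Fairview above Irvine: 10+5+3 = 18.
Irvine wins the head-to-head, 25–18.

Irvine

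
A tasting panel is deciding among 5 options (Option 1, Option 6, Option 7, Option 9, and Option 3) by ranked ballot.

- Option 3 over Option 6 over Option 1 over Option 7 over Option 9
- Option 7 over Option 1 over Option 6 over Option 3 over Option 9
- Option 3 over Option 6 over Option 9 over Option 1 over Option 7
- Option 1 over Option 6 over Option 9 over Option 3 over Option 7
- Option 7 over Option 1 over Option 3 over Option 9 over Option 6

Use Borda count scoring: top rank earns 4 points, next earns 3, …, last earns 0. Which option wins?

Option 1

Borda scores:
  Option 1: 2 + 3 + 1 + 4 + 3 = 13
  Option 6: 3 + 2 + 3 + 3 + 0 = 11
  Option 7: 1 + 4 + 0 + 0 + 4 = 9
  Option 9: 0 + 0 + 2 + 2 + 1 = 5
  Option 3: 4 + 1 + 4 + 1 + 2 = 12
Option 1 has the highest total.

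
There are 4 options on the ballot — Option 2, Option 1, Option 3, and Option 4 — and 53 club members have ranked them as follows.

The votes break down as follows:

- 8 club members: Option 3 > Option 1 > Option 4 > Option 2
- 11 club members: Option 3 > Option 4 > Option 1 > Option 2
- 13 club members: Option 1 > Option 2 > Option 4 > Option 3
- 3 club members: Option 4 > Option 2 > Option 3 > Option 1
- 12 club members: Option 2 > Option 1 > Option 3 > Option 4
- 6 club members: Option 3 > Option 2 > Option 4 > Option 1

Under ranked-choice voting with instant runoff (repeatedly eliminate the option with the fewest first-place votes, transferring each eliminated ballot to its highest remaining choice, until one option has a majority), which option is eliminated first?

Round 1: Option 3 25, Option 1 13, Option 2 12, Option 4 3. Option 4 has the fewest and is eliminated.
Round 2: Option 3 25, Option 2 15, Option 1 13. Option 1 has the fewest and is eliminated.
Round 3: Option 2 28, Option 3 25. Option 2 has a majority.

Option 4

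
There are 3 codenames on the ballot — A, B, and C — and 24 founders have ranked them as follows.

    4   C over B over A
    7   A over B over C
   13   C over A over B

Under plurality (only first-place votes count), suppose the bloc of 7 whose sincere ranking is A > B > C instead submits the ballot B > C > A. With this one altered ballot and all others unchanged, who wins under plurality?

First-place totals with the altered ballot: A 0, B 7, C 17.
The winner is unchanged: still C.

C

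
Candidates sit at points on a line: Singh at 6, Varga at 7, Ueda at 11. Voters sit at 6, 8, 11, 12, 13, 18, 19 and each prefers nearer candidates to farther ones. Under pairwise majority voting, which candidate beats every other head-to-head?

Ueda

With single-peaked preferences on a line, the Condorcet winner is the candidate closest to the median voter.
The median voter (position 12) is closest to Ueda at 11.
Check: Ueda vs Singh — voters closer to Ueda: 5 of 7.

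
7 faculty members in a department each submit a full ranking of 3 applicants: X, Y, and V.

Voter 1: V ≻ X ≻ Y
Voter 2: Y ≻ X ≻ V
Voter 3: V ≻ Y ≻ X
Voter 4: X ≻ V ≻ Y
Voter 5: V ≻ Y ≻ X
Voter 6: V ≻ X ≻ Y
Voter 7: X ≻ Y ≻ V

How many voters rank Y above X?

3

Ballots ranking Y above X: 3.
Ballots ranking X above Y: 4.
So 3 of 7 voters prefer Y to X.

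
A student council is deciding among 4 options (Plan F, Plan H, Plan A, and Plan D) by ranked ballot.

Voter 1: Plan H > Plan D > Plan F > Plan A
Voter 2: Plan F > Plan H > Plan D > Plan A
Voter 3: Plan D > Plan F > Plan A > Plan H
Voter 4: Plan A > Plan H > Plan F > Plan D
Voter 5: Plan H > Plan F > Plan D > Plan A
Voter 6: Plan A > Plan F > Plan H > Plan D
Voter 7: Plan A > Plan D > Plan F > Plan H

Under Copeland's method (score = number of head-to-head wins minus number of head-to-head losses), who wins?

Pairwise results:
  Plan F vs Plan H: Plan F wins 4–3.
  Plan F vs Plan A: Plan F wins 4–3.
  Plan F vs Plan D: Plan F wins 4–3.
  Plan H vs Plan A: Plan A wins 4–3.
  Plan H vs Plan D: Plan H wins 5–2.
  Plan A vs Plan D: Plan D wins 4–3.
Copeland scores (wins − losses):
  Plan F: 3 − 0 = 3
  Plan H: 1 − 2 = -1
  Plan A: 1 − 2 = -1
  Plan D: 1 − 2 = -1
Plan F has the best Copeland score.

Plan F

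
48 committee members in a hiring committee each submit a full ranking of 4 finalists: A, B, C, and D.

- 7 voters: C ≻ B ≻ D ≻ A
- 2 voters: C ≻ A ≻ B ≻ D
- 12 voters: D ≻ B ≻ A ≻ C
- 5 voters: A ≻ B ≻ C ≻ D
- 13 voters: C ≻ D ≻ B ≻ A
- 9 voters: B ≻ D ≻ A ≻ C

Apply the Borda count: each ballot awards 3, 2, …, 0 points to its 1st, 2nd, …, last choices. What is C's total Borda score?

71

Borda scores:
  A: 7·0 + 2·2 + 12·1 + 5·3 + 13·0 + 9·1 = 40
  B: 7·2 + 2·1 + 12·2 + 5·2 + 13·1 + 9·3 = 90
  C: 7·3 + 2·3 + 12·0 + 5·1 + 13·3 + 9·0 = 71
  D: 7·1 + 2·0 + 12·3 + 5·0 + 13·2 + 9·2 = 87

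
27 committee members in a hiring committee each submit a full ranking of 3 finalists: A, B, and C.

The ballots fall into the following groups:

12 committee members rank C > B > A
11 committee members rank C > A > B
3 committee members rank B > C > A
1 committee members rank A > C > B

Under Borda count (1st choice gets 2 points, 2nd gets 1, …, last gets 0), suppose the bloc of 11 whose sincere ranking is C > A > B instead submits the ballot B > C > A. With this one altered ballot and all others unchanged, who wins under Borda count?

Borda totals with the altered ballot: A 2, B 40, C 39.
The switch changes the winner from C to B.

B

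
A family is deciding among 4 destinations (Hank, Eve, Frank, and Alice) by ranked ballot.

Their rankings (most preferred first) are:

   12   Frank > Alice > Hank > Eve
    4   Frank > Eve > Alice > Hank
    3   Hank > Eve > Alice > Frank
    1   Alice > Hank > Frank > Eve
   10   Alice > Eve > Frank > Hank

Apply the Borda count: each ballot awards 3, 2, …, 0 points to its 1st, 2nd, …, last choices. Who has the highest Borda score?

Borda scores:
  Hank: 12·1 + 4·0 + 3·3 + 2 + 10·0 = 23
  Eve: 12·0 + 4·2 + 3·2 + 0 + 10·2 = 34
  Frank: 12·3 + 4·3 + 3·0 + 1 + 10·1 = 59
  Alice: 12·2 + 4·1 + 3·1 + 3 + 10·3 = 64
Alice has the highest total.

Alice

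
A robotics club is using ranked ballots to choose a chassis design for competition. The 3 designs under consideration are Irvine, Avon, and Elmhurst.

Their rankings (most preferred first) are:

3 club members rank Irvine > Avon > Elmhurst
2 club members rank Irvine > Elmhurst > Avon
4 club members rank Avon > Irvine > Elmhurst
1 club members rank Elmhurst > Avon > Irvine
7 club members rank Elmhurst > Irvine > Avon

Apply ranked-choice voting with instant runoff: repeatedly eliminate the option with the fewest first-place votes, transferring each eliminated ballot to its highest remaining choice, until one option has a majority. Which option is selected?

Irvine

Round 1: Elmhurst 8, Irvine 5, Avon 4. Avon has the fewest and is eliminated.
Round 2: Irvine 9, Elmhurst 8. Irvine has a majority.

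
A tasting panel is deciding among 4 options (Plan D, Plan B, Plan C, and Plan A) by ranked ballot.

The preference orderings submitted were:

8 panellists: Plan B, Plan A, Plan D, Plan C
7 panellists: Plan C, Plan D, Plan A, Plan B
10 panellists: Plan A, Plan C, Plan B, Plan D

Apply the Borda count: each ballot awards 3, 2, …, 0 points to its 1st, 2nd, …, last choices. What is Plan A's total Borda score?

Borda scores:
  Plan D: 8·1 + 7·2 + 10·0 = 22
  Plan B: 8·3 + 7·0 + 10·1 = 34
  Plan C: 8·0 + 7·3 + 10·2 = 41
  Plan A: 8·2 + 7·1 + 10·3 = 53

53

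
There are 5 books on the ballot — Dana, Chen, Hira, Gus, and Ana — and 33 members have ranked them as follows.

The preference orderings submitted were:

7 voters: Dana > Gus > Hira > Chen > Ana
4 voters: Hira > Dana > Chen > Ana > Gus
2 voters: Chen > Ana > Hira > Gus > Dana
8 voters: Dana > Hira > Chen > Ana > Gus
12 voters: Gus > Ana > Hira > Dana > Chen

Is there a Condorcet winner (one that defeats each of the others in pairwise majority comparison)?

Head-to-head results (33 voters total):
Dana vs Chen: Dana wins 31–2.
Dana vs Hira: Hira wins 18–15.
Dana vs Gus: Dana wins 19–14.
Dana vs Ana: Dana wins 19–14.
Chen vs Hira: Hira wins 31–2.
Chen vs Gus: Gus wins 19–14.
Chen vs Ana: Chen wins 21–12.
Hira vs Gus: Gus wins 19–14.
Hira vs Ana: Hira wins 19–14.
Gus vs Ana: Gus wins 19–14.
No candidate beats all others: Dana beats Gus beats Hira beats Dana, a majority cycle.

No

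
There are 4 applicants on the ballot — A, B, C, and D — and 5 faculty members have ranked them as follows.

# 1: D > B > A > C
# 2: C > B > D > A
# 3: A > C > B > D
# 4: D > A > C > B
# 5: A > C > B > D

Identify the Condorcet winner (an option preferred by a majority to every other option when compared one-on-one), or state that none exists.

No Condorcet winner

Head-to-head results (5 voters total):
A vs B: A wins 3–2.
A vs C: A wins 4–1.
A vs D: D wins 3–2.
B vs C: C wins 4–1.
B vs D: B wins 3–2.
C vs D: C wins 3–2.
No candidate beats all others: A beats B beats D beats A, a majority cycle.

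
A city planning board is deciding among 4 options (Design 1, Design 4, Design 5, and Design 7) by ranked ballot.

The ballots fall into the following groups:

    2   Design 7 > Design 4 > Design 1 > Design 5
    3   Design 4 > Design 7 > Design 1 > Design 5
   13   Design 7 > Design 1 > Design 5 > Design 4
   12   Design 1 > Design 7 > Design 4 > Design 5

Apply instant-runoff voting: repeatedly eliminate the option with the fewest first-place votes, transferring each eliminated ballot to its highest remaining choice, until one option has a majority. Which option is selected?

Round 1: Design 7 15, Design 1 12, Design 4 3, Design 5 0. Design 5 has the fewest and is eliminated.
Round 2: Design 7 15, Design 1 12, Design 4 3. Design 4 has the fewest and is eliminated.
Round 3: Design 7 18, Design 1 12. Design 7 has a majority.

Design 7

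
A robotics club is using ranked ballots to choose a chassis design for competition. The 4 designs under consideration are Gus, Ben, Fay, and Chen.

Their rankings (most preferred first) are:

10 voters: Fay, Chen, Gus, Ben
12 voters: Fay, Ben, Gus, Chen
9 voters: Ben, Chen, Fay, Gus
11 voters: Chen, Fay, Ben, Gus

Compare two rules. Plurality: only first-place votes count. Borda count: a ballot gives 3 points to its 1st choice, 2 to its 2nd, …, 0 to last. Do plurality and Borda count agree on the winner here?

Yes

Plurality first-place counts: Gus 0, Ben 9, Fay 22, Chen 11 → Fay.
Borda totals: Gus 22, Ben 62, Fay 97, Chen 71 → Fay.
The two rules agree on Fay.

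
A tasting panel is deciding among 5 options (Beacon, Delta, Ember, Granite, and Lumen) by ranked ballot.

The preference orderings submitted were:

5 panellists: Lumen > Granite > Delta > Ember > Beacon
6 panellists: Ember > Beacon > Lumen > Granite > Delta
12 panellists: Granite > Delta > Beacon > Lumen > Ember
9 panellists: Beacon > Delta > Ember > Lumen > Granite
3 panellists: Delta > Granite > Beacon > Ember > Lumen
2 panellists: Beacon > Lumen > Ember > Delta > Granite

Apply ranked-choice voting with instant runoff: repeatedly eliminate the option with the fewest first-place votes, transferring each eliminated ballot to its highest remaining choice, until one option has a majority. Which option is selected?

Round 1: Granite 12, Beacon 11, Ember 6, Lumen 5, Delta 3. Delta has the fewest and is eliminated.
Round 2: Granite 15, Beacon 11, Ember 6, Lumen 5. Lumen has the fewest and is eliminated.
Round 3: Granite 20, Beacon 11, Ember 6. Granite has a majority.

Granite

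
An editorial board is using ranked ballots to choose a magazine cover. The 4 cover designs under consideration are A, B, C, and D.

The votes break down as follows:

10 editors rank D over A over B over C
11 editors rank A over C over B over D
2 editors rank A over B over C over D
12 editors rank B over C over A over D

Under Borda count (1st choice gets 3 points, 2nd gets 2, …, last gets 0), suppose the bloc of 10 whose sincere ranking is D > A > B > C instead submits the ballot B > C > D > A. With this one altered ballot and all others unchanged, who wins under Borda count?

B

Borda totals with the altered ballot: A 51, B 81, C 68, D 10.
The switch changes the winner from A to B.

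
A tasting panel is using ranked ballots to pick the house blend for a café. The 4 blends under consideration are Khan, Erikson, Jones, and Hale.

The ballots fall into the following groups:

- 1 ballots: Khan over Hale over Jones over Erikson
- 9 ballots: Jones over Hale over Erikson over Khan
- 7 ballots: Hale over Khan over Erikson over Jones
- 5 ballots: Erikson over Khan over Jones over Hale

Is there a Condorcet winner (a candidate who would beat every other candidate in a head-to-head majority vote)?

Head-to-head results (22 voters total):
Khan vs Erikson: Erikson wins 14–8.
Khan vs Jones: Khan wins 13–9.
Khan vs Hale: Hale wins 16–6.
Erikson vs Jones: Erikson wins 12–10.
Erikson vs Hale: Hale wins 17–5.
Jones vs Hale: Jones wins 14–8.
No candidate beats all others: Khan beats Jones beats Hale beats Khan, a majority cycle.

No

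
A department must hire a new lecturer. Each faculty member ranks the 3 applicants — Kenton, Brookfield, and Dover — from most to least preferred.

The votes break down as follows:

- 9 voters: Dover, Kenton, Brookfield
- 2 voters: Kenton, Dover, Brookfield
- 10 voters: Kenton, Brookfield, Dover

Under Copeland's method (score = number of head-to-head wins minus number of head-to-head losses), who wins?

Pairwise results:
  Kenton vs Brookfield: Kenton wins 21–0.
  Kenton vs Dover: Kenton wins 12–9.
  Brookfield vs Dover: Dover wins 11–10.
Copeland scores (wins − losses):
  Kenton: 2 − 0 = 2
  Brookfield: 0 − 2 = -2
  Dover: 1 − 1 = 0
Kenton has the best Copeland score.

Kenton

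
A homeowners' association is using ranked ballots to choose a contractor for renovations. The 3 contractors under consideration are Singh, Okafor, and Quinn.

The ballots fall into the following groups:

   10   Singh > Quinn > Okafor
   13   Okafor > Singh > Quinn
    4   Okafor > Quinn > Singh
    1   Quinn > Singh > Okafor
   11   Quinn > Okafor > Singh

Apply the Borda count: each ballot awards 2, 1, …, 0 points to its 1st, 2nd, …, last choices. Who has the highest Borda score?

Okafor

Borda scores:
  Singh: 10·2 + 13·1 + 4·0 + 1 + 11·0 = 34
  Okafor: 10·0 + 13·2 + 4·2 + 0 + 11·1 = 45
  Quinn: 10·1 + 13·0 + 4·1 + 2 + 11·2 = 38
Okafor has the highest total.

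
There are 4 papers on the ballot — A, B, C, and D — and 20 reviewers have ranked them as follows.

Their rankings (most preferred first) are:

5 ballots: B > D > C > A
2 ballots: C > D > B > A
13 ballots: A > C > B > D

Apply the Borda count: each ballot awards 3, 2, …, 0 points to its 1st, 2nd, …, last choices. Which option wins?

Borda scores:
  A: 5·0 + 2·0 + 13·3 = 39
  B: 5·3 + 2·1 + 13·1 = 30
  C: 5·1 + 2·3 + 13·2 = 37
  D: 5·2 + 2·2 + 13·0 = 14
A has the highest total.

A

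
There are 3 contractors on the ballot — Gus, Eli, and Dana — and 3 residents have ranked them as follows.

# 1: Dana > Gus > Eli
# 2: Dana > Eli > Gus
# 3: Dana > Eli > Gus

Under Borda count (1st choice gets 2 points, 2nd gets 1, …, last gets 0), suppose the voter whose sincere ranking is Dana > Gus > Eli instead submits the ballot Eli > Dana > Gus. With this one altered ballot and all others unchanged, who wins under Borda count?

Dana

Borda totals with the altered ballot: Gus 0, Eli 4, Dana 5.
The winner is unchanged: still Dana.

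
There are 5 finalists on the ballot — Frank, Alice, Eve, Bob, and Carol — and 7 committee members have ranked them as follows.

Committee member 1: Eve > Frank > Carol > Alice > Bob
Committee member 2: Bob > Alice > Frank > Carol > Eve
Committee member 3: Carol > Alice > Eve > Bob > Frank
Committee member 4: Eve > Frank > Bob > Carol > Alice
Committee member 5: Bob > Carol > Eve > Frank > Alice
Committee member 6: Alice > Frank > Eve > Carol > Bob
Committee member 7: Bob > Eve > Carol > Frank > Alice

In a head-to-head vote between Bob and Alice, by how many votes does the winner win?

1

Ballots ranking Bob above Alice: 4.
Ballots ranking Alice above Bob: 3.
Bob wins 4–3, a margin of 1.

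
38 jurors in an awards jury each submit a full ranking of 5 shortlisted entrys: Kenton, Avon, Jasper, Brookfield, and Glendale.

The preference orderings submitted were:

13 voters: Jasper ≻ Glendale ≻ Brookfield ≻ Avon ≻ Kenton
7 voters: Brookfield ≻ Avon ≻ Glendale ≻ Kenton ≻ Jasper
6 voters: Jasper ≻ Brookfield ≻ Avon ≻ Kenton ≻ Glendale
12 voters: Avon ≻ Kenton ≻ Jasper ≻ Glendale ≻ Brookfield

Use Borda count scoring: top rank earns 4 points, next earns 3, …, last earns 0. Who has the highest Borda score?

Jasper

Borda scores:
  Kenton: 13·0 + 7·1 + 6·1 + 12·3 = 49
  Avon: 13·1 + 7·3 + 6·2 + 12·4 = 94
  Jasper: 13·4 + 7·0 + 6·4 + 12·2 = 100
  Brookfield: 13·2 + 7·4 + 6·3 + 12·0 = 72
  Glendale: 13·3 + 7·2 + 6·0 + 12·1 = 65
Jasper has the highest total.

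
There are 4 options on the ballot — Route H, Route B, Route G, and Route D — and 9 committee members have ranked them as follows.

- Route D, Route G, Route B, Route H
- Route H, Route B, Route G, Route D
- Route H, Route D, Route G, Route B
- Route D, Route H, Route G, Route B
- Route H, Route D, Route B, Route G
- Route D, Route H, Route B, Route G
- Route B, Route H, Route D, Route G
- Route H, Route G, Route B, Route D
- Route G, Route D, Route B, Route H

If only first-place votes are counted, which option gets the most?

First-place vote totals:
  Route H: 4
  Route B: 1
  Route G: 1
  Route D: 3
Route H has the most first-place votes.

Route H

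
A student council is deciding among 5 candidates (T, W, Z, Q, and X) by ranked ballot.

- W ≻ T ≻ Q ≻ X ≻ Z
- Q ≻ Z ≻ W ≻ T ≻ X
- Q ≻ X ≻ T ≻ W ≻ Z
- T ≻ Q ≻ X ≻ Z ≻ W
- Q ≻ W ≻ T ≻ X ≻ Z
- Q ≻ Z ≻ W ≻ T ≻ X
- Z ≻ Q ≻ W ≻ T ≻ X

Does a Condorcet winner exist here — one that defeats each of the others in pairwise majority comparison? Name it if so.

Head-to-head results (7 voters total):
T vs W: W wins 5–2.
T vs Z: T wins 4–3.
T vs Q: Q wins 5–2.
T vs X: T wins 6–1.
W vs Z: Z wins 4–3.
W vs Q: Q wins 6–1.
W vs X: W wins 5–2.
Z vs Q: Q wins 6–1.
Z vs X: X wins 4–3.
Q vs X: Q wins 7–0.
Q beats each rival — T (5–2), W (6–1), Z (6–1), X (7–0) — so Q is the Condorcet winner.

Q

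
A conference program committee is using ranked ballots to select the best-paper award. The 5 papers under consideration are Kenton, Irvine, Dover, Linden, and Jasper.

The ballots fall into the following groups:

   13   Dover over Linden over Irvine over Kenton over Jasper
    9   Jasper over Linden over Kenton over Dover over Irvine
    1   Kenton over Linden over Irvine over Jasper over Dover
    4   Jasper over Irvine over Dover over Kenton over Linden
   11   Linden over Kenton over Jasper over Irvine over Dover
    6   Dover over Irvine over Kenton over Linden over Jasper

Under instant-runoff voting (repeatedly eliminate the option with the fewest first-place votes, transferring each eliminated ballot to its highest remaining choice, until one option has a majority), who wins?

Jasper

Round 1: Dover 19, Jasper 13, Linden 11, Kenton 1, Irvine 0. Irvine has the fewest and is eliminated.
Round 2: Dover 19, Jasper 13, Linden 11, Kenton 1. Kenton has the fewest and is eliminated.
Round 3: Dover 19, Jasper 13, Linden 12. Linden has the fewest and is eliminated.
Round 4: Jasper 25, Dover 19. Jasper has a majority.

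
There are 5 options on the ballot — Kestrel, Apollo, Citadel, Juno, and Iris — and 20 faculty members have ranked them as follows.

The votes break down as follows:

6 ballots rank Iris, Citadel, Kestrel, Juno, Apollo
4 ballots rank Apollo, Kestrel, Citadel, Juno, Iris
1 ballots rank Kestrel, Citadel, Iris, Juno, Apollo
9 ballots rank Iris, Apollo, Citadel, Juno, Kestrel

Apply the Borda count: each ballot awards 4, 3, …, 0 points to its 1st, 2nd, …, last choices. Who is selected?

Borda scores:
  Kestrel: 6·2 + 4·3 + 4 + 9·0 = 28
  Apollo: 6·0 + 4·4 + 0 + 9·3 = 43
  Citadel: 6·3 + 4·2 + 3 + 9·2 = 47
  Juno: 6·1 + 4·1 + 1 + 9·1 = 20
  Iris: 6·4 + 4·0 + 2 + 9·4 = 62
Iris has the highest total.

Iris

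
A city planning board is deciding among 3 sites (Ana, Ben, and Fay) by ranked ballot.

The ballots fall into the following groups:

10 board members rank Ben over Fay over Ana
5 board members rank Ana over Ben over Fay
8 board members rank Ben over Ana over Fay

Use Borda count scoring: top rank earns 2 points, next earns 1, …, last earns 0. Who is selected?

Ben

Borda scores:
  Ana: 10·0 + 5·2 + 8·1 = 18
  Ben: 10·2 + 5·1 + 8·2 = 41
  Fay: 10·1 + 5·0 + 8·0 = 10
Ben has the highest total.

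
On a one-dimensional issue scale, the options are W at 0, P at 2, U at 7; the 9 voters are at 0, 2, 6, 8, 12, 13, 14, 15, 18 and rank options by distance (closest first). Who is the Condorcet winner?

With single-peaked preferences on a line, the Condorcet winner is the candidate closest to the median voter.
The median voter (position 12) is closest to U at 7.
Check: U vs P — voters closer to U: 7 of 9.

U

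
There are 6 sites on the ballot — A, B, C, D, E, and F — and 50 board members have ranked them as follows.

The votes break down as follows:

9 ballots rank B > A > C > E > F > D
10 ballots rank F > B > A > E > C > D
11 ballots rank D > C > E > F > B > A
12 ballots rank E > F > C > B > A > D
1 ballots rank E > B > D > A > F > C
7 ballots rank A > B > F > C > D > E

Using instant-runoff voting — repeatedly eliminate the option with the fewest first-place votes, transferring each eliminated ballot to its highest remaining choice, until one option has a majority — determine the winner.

Round 1: E 13, D 11, F 10, B 9, A 7, C 0. C has the fewest and is eliminated.
Round 2: E 13, D 11, F 10, B 9, A 7. A has the fewest and is eliminated.
Round 3: B 16, E 13, D 11, F 10. F has the fewest and is eliminated.
Round 4: B 26, E 13, D 11. B has a majority.

B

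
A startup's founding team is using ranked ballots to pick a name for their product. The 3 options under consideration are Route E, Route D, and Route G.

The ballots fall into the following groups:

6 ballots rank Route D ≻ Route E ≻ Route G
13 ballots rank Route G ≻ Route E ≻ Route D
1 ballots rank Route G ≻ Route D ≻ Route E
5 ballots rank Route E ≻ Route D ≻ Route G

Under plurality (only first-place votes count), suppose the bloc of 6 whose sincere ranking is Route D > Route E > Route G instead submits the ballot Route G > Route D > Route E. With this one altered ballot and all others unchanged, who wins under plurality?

First-place totals with the altered ballot: Route E 5, Route D 0, Route G 20.
The winner is unchanged: still Route G.

Route G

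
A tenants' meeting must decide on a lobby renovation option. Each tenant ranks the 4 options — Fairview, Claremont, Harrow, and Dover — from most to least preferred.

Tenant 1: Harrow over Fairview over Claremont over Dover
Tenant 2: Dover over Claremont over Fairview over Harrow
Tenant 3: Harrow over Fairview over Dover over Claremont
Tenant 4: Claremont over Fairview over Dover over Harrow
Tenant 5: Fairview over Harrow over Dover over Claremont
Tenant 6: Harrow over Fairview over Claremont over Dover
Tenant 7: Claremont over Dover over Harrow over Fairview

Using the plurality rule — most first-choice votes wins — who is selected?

Harrow

First-place vote totals:
  Fairview: 1
  Claremont: 2
  Harrow: 3
  Dover: 1
Harrow has the most first-place votes.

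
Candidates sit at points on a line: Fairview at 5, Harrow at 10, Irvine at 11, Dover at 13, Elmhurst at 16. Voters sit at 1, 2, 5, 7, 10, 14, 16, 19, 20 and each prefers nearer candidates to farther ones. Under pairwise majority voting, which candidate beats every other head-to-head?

With single-peaked preferences on a line, the Condorcet winner is the candidate closest to the median voter.
The median voter (position 10) is closest to Harrow at 10.
Check: Harrow vs Dover — voters closer to Harrow: 5 of 9.

Harrow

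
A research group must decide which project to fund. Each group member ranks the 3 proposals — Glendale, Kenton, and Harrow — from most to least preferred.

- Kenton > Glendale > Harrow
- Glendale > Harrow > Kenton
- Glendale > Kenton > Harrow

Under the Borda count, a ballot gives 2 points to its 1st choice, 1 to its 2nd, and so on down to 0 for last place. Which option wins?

Glendale

Borda scores:
  Glendale: 1 + 2 + 2 = 5
  Kenton: 2 + 0 + 1 = 3
  Harrow: 0 + 1 + 0 = 1
Glendale has the highest total.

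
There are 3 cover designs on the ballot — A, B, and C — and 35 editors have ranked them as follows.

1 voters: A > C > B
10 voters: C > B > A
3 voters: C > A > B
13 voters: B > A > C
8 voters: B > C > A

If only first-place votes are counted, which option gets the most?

First-place vote totals:
  A: 1
  B: 21
  C: 13
B has the most first-place votes.

B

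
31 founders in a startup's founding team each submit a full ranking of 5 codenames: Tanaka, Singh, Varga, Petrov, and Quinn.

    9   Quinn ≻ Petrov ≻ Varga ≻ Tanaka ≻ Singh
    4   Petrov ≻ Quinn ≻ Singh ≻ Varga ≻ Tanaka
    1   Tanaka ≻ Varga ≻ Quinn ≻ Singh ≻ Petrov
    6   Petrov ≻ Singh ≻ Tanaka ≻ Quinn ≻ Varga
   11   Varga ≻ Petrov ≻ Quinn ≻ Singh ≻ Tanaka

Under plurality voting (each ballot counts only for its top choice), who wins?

Varga

First-place vote totals:
  Tanaka: 1
  Singh: 0
  Varga: 11
  Petrov: 10
  Quinn: 9
Varga has the most first-place votes.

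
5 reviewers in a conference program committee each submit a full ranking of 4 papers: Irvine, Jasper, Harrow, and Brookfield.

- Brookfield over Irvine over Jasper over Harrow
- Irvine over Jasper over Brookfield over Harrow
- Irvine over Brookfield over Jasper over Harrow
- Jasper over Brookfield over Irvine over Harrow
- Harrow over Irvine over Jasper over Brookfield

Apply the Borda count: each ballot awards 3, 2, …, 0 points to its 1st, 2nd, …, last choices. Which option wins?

Borda scores:
  Irvine: 2 + 3 + 3 + 1 + 2 = 11
  Jasper: 1 + 2 + 1 + 3 + 1 = 8
  Harrow: 0 + 0 + 0 + 0 + 3 = 3
  Brookfield: 3 + 1 + 2 + 2 + 0 = 8
Irvine has the highest total.

Irvine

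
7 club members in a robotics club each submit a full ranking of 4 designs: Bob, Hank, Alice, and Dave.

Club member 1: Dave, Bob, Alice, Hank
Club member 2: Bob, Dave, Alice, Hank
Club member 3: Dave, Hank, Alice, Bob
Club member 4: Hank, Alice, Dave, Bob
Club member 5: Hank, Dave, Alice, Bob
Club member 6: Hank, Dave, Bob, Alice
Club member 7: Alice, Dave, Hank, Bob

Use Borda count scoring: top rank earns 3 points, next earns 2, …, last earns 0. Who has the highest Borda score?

Borda scores:
  Bob: 2 + 3 + 0 + 0 + 0 + 1 + 0 = 6
  Hank: 0 + 0 + 2 + 3 + 3 + 3 + 1 = 12
  Alice: 1 + 1 + 1 + 2 + 1 + 0 + 3 = 9
  Dave: 3 + 2 + 3 + 1 + 2 + 2 + 2 = 15
Dave has the highest total.

Dave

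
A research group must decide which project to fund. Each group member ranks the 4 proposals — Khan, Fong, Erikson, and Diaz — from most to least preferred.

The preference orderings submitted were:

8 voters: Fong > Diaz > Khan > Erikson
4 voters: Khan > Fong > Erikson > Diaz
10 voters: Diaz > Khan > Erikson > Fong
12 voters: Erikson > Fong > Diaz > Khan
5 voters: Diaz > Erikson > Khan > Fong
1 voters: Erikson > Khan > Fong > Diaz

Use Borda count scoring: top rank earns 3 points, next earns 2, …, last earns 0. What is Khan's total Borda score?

Borda scores:
  Khan: 8·1 + 4·3 + 10·2 + 12·0 + 5·1 + 2 = 47
  Fong: 8·3 + 4·2 + 10·0 + 12·2 + 5·0 + 1 = 57
  Erikson: 8·0 + 4·1 + 10·1 + 12·3 + 5·2 + 3 = 63
  Diaz: 8·2 + 4·0 + 10·3 + 12·1 + 5·3 + 0 = 73

47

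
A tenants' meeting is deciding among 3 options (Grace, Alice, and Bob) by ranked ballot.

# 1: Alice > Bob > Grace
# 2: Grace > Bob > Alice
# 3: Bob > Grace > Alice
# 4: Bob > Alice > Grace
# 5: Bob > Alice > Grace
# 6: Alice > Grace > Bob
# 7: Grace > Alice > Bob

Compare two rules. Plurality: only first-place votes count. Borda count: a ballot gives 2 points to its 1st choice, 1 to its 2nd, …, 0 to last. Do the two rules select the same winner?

Yes

Plurality first-place counts: Grace 2, Alice 2, Bob 3 → Bob.
Borda totals: Grace 6, Alice 7, Bob 8 → Bob.
The two rules agree on Bob.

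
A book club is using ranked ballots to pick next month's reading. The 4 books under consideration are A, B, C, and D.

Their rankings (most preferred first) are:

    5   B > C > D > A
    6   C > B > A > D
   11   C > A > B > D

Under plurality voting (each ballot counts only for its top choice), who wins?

C

First-place vote totals:
  A: 0
  B: 5
  C: 17
  D: 0
C has the most first-place votes.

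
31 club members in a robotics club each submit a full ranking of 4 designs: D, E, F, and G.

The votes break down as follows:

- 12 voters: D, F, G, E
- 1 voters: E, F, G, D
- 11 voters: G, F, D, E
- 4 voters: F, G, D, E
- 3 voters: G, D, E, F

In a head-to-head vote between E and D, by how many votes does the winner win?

29

Ballots ranking E above D: 1.
Ballots ranking D above E: 12+11+4+3 = 30.
D wins 30–1, a margin of 29.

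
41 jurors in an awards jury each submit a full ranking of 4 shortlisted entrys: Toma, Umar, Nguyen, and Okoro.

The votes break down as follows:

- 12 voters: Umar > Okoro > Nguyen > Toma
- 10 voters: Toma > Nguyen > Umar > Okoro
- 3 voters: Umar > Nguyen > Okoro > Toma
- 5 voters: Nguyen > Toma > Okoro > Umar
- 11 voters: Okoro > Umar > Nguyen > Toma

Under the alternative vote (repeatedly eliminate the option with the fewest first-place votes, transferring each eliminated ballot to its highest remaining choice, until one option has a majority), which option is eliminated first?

Nguyen

Round 1: Umar 15, Okoro 11, Toma 10, Nguyen 5. Nguyen has the fewest and is eliminated.
Round 2: Toma 15, Umar 15, Okoro 11. Okoro has the fewest and is eliminated.
Round 3: Umar 26, Toma 15. Umar has a majority.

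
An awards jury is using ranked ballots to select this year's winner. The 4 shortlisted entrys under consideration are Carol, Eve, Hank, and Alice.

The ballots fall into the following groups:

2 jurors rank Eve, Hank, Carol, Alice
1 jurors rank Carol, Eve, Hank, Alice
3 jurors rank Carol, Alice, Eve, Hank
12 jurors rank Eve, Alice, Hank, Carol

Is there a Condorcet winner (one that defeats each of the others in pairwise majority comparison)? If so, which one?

Eve

Head-to-head results (18 voters total):
Carol vs Eve: Eve wins 14–4.
Carol vs Hank: Hank wins 14–4.
Carol vs Alice: Alice wins 12–6.
Eve vs Hank: Eve wins 18–0.
Eve vs Alice: Eve wins 15–3.
Hank vs Alice: Alice wins 15–3.
Eve beats each rival — Carol (14–4), Hank (18–0), Alice (15–3) — so Eve is the Condorcet winner.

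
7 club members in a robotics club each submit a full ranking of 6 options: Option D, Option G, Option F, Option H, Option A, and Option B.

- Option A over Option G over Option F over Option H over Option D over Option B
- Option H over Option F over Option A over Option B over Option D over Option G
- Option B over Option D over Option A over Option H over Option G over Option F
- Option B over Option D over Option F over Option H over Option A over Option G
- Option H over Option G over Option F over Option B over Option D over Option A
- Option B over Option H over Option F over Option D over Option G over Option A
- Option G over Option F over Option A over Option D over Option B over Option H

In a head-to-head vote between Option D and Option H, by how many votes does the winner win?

1

Ballots ranking Option D above Option H: 3.
Ballots ranking Option H above Option D: 4.
Option H wins 4–3, a margin of 1.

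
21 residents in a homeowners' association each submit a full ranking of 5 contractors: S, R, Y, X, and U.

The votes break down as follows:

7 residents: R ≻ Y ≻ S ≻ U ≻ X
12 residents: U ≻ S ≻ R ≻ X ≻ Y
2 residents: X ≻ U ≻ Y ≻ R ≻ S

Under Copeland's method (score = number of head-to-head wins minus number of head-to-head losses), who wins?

U

Pairwise results:
  S vs R: S wins 12–9.
  S vs Y: S wins 12–9.
  S vs X: S wins 19–2.
  S vs U: U wins 14–7.
  R vs Y: R wins 19–2.
  R vs X: R wins 19–2.
  R vs U: U wins 14–7.
  Y vs X: X wins 14–7.
  Y vs U: U wins 14–7.
  X vs U: U wins 19–2.
Copeland scores (wins − losses):
  S: 3 − 1 = 2
  R: 2 − 2 = 0
  Y: 0 − 4 = -4
  X: 1 − 3 = -2
  U: 4 − 0 = 4
U has the best Copeland score.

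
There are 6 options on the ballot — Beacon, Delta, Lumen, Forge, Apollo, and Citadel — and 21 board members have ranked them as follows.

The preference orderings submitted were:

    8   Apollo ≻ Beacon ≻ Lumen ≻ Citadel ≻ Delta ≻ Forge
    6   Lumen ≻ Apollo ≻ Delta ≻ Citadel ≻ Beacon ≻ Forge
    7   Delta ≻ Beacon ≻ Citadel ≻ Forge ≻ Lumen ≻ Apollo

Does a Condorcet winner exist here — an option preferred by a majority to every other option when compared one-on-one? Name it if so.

There is no Condorcet winner

Head-to-head results (21 voters total):
Beacon vs Delta: Delta wins 13–8.
Beacon vs Lumen: Beacon wins 15–6.
Beacon vs Forge: Beacon wins 21–0.
Beacon vs Apollo: Apollo wins 14–7.
Beacon vs Citadel: Beacon wins 15–6.
Delta vs Lumen: Lumen wins 14–7.
Delta vs Forge: Delta wins 21–0.
Delta vs Apollo: Apollo wins 14–7.
Delta vs Citadel: Delta wins 13–8.
Lumen vs Forge: Lumen wins 14–7.
Lumen vs Apollo: Lumen wins 13–8.
Lumen vs Citadel: Lumen wins 14–7.
Forge vs Apollo: Apollo wins 14–7.
Forge vs Citadel: Citadel wins 21–0.
Apollo vs Citadel: Apollo wins 14–7.
No candidate beats all others: Beacon beats Lumen beats Delta beats Beacon, a majority cycle.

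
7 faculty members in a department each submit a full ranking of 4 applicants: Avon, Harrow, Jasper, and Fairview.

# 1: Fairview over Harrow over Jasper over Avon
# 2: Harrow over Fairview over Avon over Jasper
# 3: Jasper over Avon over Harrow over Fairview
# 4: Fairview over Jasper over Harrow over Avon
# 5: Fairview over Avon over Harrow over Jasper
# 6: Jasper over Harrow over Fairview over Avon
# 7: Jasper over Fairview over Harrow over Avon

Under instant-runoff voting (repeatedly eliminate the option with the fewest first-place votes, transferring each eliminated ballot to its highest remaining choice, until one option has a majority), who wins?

Fairview

Round 1: Jasper 3, Fairview 3, Harrow 1, Avon 0. Avon has the fewest and is eliminated.
Round 2: Jasper 3, Fairview 3, Harrow 1. Harrow has the fewest and is eliminated.
Round 3: Fairview 4, Jasper 3. Fairview has a majority.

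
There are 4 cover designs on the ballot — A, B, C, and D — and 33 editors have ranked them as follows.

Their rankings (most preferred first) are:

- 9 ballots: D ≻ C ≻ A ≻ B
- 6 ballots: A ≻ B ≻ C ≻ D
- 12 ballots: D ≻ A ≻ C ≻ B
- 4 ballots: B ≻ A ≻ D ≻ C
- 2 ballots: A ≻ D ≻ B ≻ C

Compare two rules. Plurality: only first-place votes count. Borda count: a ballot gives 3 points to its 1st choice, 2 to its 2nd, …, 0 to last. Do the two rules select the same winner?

Yes

Plurality first-place counts: A 8, B 4, C 0, D 21 → D.
Borda totals: A 65, B 26, C 36, D 71 → D.
The two rules agree on D.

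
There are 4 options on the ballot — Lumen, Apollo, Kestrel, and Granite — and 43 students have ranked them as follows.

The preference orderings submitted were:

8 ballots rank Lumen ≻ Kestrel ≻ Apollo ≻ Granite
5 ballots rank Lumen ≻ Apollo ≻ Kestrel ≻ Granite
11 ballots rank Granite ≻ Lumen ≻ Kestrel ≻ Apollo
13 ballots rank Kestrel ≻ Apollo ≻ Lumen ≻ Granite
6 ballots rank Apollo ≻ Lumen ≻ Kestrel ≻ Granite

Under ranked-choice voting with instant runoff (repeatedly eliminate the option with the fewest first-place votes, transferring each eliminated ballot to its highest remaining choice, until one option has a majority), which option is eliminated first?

Apollo

Round 1: Lumen 13, Kestrel 13, Granite 11, Apollo 6. Apollo has the fewest and is eliminated.
Round 2: Lumen 19, Kestrel 13, Granite 11. Granite has the fewest and is eliminated.
Round 3: Lumen 30, Kestrel 13. Lumen has a majority.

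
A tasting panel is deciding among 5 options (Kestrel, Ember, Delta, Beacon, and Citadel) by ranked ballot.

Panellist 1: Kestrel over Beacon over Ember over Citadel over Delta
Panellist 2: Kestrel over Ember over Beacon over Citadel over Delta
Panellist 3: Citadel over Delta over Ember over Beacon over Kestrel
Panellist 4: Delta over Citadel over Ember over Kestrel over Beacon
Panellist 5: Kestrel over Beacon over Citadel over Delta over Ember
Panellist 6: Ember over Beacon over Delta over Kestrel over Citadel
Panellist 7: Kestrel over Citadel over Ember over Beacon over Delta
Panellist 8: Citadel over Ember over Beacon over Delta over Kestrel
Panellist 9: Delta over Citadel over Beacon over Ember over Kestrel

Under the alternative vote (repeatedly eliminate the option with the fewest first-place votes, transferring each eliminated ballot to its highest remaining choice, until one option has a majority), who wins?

Delta

Round 1: Kestrel 4, Delta 2, Citadel 2, Ember 1, Beacon 0. Beacon has the fewest and is eliminated.
Round 2: Kestrel 4, Delta 2, Citadel 2, Ember 1. Ember has the fewest and is eliminated.
Round 3: Kestrel 4, Delta 3, Citadel 2. Citadel has the fewest and is eliminated.
Round 4: Delta 5, Kestrel 4. Delta has a majority.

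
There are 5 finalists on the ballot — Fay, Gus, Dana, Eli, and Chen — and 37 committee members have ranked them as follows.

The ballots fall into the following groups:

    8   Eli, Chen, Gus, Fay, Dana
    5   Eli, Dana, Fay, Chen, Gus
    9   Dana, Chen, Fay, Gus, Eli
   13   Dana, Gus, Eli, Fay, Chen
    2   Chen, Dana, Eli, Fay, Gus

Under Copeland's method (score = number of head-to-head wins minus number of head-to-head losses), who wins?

Pairwise results:
  Fay vs Gus: Gus wins 21–16.
  Fay vs Dana: Dana wins 29–8.
  Fay vs Eli: Eli wins 28–9.
  Fay vs Chen: Chen wins 19–18.
  Gus vs Dana: Dana wins 29–8.
  Gus vs Eli: Gus wins 22–15.
  Gus vs Chen: Chen wins 24–13.
  Dana vs Eli: Dana wins 24–13.
  Dana vs Chen: Dana wins 27–10.
  Eli vs Chen: Eli wins 26–11.
Copeland scores (wins − losses):
  Fay: 0 − 4 = -4
  Gus: 2 − 2 = 0
  Dana: 4 − 0 = 4
  Eli: 2 − 2 = 0
  Chen: 2 − 2 = 0
Dana has the best Copeland score.

Dana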